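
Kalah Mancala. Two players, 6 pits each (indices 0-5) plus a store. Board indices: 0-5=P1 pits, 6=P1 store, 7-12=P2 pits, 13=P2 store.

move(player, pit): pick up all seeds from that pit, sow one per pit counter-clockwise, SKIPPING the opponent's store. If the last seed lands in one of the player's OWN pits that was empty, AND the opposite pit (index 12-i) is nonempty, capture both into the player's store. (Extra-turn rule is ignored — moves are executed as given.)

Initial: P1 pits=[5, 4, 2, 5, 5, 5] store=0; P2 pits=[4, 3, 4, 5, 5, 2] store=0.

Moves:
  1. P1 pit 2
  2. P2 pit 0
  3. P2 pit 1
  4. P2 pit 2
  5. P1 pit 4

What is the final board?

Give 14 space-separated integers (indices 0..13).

Move 1: P1 pit2 -> P1=[5,4,0,6,6,5](0) P2=[4,3,4,5,5,2](0)
Move 2: P2 pit0 -> P1=[5,4,0,6,6,5](0) P2=[0,4,5,6,6,2](0)
Move 3: P2 pit1 -> P1=[5,4,0,6,6,5](0) P2=[0,0,6,7,7,3](0)
Move 4: P2 pit2 -> P1=[6,5,0,6,6,5](0) P2=[0,0,0,8,8,4](1)
Move 5: P1 pit4 -> P1=[6,5,0,6,0,6](1) P2=[1,1,1,9,8,4](1)

Answer: 6 5 0 6 0 6 1 1 1 1 9 8 4 1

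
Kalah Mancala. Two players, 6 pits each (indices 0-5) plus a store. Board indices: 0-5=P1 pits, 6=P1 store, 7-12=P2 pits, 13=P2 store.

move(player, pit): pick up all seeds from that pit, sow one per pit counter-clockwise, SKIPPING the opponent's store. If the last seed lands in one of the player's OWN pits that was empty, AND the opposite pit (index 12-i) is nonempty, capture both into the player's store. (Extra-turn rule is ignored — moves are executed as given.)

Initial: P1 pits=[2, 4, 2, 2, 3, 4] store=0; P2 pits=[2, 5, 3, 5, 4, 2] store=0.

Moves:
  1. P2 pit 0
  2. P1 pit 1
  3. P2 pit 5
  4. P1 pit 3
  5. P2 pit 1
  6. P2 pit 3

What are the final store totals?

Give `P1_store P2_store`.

Move 1: P2 pit0 -> P1=[2,4,2,2,3,4](0) P2=[0,6,4,5,4,2](0)
Move 2: P1 pit1 -> P1=[2,0,3,3,4,5](0) P2=[0,6,4,5,4,2](0)
Move 3: P2 pit5 -> P1=[3,0,3,3,4,5](0) P2=[0,6,4,5,4,0](1)
Move 4: P1 pit3 -> P1=[3,0,3,0,5,6](1) P2=[0,6,4,5,4,0](1)
Move 5: P2 pit1 -> P1=[4,0,3,0,5,6](1) P2=[0,0,5,6,5,1](2)
Move 6: P2 pit3 -> P1=[5,1,4,0,5,6](1) P2=[0,0,5,0,6,2](3)

Answer: 1 3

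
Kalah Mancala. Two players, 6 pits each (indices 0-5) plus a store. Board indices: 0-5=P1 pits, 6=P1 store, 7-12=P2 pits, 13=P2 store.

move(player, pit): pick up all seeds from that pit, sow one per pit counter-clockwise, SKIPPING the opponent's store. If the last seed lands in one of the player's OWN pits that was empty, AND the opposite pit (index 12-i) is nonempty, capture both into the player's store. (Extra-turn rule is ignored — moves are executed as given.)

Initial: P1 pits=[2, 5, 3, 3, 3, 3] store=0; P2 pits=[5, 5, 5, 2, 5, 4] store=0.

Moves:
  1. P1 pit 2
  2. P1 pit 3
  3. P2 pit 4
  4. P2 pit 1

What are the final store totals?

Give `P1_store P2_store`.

Answer: 1 2

Derivation:
Move 1: P1 pit2 -> P1=[2,5,0,4,4,4](0) P2=[5,5,5,2,5,4](0)
Move 2: P1 pit3 -> P1=[2,5,0,0,5,5](1) P2=[6,5,5,2,5,4](0)
Move 3: P2 pit4 -> P1=[3,6,1,0,5,5](1) P2=[6,5,5,2,0,5](1)
Move 4: P2 pit1 -> P1=[3,6,1,0,5,5](1) P2=[6,0,6,3,1,6](2)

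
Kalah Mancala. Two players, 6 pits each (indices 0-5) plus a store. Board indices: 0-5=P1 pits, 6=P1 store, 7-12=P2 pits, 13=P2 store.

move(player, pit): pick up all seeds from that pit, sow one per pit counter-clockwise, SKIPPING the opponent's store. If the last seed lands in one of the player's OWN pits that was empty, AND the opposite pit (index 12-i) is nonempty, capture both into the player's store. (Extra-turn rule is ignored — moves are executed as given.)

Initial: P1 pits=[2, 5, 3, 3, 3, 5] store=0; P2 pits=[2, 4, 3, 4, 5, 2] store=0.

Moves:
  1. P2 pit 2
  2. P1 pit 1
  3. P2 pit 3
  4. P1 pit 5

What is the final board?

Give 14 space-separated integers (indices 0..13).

Move 1: P2 pit2 -> P1=[2,5,3,3,3,5](0) P2=[2,4,0,5,6,3](0)
Move 2: P1 pit1 -> P1=[2,0,4,4,4,6](1) P2=[2,4,0,5,6,3](0)
Move 3: P2 pit3 -> P1=[3,1,4,4,4,6](1) P2=[2,4,0,0,7,4](1)
Move 4: P1 pit5 -> P1=[3,1,4,4,4,0](2) P2=[3,5,1,1,8,4](1)

Answer: 3 1 4 4 4 0 2 3 5 1 1 8 4 1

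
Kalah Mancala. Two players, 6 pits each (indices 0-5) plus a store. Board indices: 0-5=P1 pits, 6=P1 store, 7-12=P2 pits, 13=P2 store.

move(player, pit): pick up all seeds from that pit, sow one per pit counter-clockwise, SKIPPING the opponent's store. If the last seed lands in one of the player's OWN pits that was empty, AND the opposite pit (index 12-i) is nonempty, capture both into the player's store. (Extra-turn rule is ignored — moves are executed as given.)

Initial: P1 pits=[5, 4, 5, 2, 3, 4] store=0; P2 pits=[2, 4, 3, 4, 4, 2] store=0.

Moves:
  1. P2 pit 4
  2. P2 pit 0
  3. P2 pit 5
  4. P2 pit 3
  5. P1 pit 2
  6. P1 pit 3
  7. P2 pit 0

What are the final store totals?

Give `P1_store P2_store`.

Answer: 2 3

Derivation:
Move 1: P2 pit4 -> P1=[6,5,5,2,3,4](0) P2=[2,4,3,4,0,3](1)
Move 2: P2 pit0 -> P1=[6,5,5,2,3,4](0) P2=[0,5,4,4,0,3](1)
Move 3: P2 pit5 -> P1=[7,6,5,2,3,4](0) P2=[0,5,4,4,0,0](2)
Move 4: P2 pit3 -> P1=[8,6,5,2,3,4](0) P2=[0,5,4,0,1,1](3)
Move 5: P1 pit2 -> P1=[8,6,0,3,4,5](1) P2=[1,5,4,0,1,1](3)
Move 6: P1 pit3 -> P1=[8,6,0,0,5,6](2) P2=[1,5,4,0,1,1](3)
Move 7: P2 pit0 -> P1=[8,6,0,0,5,6](2) P2=[0,6,4,0,1,1](3)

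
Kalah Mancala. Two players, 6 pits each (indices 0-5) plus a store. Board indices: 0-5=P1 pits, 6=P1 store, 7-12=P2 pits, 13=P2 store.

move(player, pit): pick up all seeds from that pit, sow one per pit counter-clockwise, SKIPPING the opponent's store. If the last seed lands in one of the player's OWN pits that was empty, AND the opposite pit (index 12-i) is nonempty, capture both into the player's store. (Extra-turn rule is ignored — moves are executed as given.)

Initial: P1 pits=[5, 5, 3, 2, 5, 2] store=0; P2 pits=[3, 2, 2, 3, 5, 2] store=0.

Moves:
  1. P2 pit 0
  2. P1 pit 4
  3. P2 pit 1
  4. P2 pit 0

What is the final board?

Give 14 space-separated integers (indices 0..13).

Answer: 5 5 3 2 0 3 1 0 1 5 5 6 3 0

Derivation:
Move 1: P2 pit0 -> P1=[5,5,3,2,5,2](0) P2=[0,3,3,4,5,2](0)
Move 2: P1 pit4 -> P1=[5,5,3,2,0,3](1) P2=[1,4,4,4,5,2](0)
Move 3: P2 pit1 -> P1=[5,5,3,2,0,3](1) P2=[1,0,5,5,6,3](0)
Move 4: P2 pit0 -> P1=[5,5,3,2,0,3](1) P2=[0,1,5,5,6,3](0)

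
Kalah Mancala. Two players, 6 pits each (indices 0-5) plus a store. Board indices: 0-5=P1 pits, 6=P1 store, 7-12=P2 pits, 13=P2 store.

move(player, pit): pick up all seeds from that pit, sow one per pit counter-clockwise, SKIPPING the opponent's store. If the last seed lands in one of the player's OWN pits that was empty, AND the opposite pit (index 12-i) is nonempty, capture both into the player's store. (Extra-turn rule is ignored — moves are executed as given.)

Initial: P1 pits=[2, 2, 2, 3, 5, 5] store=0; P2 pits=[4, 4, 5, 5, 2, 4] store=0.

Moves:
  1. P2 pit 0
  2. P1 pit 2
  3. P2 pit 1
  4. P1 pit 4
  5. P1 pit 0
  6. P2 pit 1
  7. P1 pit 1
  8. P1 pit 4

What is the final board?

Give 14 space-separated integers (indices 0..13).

Move 1: P2 pit0 -> P1=[2,2,2,3,5,5](0) P2=[0,5,6,6,3,4](0)
Move 2: P1 pit2 -> P1=[2,2,0,4,6,5](0) P2=[0,5,6,6,3,4](0)
Move 3: P2 pit1 -> P1=[2,2,0,4,6,5](0) P2=[0,0,7,7,4,5](1)
Move 4: P1 pit4 -> P1=[2,2,0,4,0,6](1) P2=[1,1,8,8,4,5](1)
Move 5: P1 pit0 -> P1=[0,3,0,4,0,6](10) P2=[1,1,8,0,4,5](1)
Move 6: P2 pit1 -> P1=[0,3,0,4,0,6](10) P2=[1,0,9,0,4,5](1)
Move 7: P1 pit1 -> P1=[0,0,1,5,1,6](10) P2=[1,0,9,0,4,5](1)
Move 8: P1 pit4 -> P1=[0,0,1,5,0,7](10) P2=[1,0,9,0,4,5](1)

Answer: 0 0 1 5 0 7 10 1 0 9 0 4 5 1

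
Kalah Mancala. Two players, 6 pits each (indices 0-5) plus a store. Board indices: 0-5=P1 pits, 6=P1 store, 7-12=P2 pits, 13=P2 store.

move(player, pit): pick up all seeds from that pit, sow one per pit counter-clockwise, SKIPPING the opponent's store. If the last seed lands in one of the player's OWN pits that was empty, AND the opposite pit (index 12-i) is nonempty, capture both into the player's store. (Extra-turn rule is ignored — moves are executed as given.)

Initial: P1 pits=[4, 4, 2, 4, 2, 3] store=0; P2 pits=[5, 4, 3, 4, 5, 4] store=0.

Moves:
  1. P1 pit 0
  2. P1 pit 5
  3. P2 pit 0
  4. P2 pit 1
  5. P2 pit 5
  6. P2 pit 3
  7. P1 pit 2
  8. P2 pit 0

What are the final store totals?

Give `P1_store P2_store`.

Answer: 2 10

Derivation:
Move 1: P1 pit0 -> P1=[0,5,3,5,3,3](0) P2=[5,4,3,4,5,4](0)
Move 2: P1 pit5 -> P1=[0,5,3,5,3,0](1) P2=[6,5,3,4,5,4](0)
Move 3: P2 pit0 -> P1=[0,5,3,5,3,0](1) P2=[0,6,4,5,6,5](1)
Move 4: P2 pit1 -> P1=[1,5,3,5,3,0](1) P2=[0,0,5,6,7,6](2)
Move 5: P2 pit5 -> P1=[2,6,4,6,4,0](1) P2=[0,0,5,6,7,0](3)
Move 6: P2 pit3 -> P1=[3,7,5,6,4,0](1) P2=[0,0,5,0,8,1](4)
Move 7: P1 pit2 -> P1=[3,7,0,7,5,1](2) P2=[1,0,5,0,8,1](4)
Move 8: P2 pit0 -> P1=[3,7,0,7,0,1](2) P2=[0,0,5,0,8,1](10)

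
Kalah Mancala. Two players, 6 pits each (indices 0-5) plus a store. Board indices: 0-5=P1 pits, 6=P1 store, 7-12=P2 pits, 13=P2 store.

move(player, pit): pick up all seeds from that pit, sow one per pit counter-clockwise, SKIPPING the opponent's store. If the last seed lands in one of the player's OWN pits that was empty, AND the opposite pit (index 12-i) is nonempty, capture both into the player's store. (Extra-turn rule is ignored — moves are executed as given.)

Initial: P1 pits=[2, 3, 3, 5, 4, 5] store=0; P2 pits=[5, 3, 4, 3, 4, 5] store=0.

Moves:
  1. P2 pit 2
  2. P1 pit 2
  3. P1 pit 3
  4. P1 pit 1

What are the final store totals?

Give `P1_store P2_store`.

Answer: 1 1

Derivation:
Move 1: P2 pit2 -> P1=[2,3,3,5,4,5](0) P2=[5,3,0,4,5,6](1)
Move 2: P1 pit2 -> P1=[2,3,0,6,5,6](0) P2=[5,3,0,4,5,6](1)
Move 3: P1 pit3 -> P1=[2,3,0,0,6,7](1) P2=[6,4,1,4,5,6](1)
Move 4: P1 pit1 -> P1=[2,0,1,1,7,7](1) P2=[6,4,1,4,5,6](1)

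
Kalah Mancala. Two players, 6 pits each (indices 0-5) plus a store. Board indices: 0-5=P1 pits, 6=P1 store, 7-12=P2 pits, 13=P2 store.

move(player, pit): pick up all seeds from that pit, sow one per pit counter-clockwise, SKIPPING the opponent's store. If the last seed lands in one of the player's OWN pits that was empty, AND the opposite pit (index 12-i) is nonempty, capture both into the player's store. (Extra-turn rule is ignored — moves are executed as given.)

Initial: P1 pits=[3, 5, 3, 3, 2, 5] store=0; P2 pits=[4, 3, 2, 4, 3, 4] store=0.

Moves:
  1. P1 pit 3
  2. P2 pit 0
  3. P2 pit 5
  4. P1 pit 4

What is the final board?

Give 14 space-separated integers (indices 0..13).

Move 1: P1 pit3 -> P1=[3,5,3,0,3,6](1) P2=[4,3,2,4,3,4](0)
Move 2: P2 pit0 -> P1=[3,5,3,0,3,6](1) P2=[0,4,3,5,4,4](0)
Move 3: P2 pit5 -> P1=[4,6,4,0,3,6](1) P2=[0,4,3,5,4,0](1)
Move 4: P1 pit4 -> P1=[4,6,4,0,0,7](2) P2=[1,4,3,5,4,0](1)

Answer: 4 6 4 0 0 7 2 1 4 3 5 4 0 1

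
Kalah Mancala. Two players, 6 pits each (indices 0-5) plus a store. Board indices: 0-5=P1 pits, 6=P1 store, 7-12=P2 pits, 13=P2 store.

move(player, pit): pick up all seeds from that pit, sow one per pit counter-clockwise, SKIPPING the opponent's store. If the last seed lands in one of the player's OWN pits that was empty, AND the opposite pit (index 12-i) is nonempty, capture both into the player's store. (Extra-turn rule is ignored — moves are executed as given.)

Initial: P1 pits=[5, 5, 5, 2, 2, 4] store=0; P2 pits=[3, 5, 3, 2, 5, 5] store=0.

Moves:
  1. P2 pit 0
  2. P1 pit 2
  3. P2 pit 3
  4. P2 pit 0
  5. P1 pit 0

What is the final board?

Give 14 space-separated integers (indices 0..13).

Answer: 0 6 1 4 4 6 1 0 7 4 0 6 6 1

Derivation:
Move 1: P2 pit0 -> P1=[5,5,5,2,2,4](0) P2=[0,6,4,3,5,5](0)
Move 2: P1 pit2 -> P1=[5,5,0,3,3,5](1) P2=[1,6,4,3,5,5](0)
Move 3: P2 pit3 -> P1=[5,5,0,3,3,5](1) P2=[1,6,4,0,6,6](1)
Move 4: P2 pit0 -> P1=[5,5,0,3,3,5](1) P2=[0,7,4,0,6,6](1)
Move 5: P1 pit0 -> P1=[0,6,1,4,4,6](1) P2=[0,7,4,0,6,6](1)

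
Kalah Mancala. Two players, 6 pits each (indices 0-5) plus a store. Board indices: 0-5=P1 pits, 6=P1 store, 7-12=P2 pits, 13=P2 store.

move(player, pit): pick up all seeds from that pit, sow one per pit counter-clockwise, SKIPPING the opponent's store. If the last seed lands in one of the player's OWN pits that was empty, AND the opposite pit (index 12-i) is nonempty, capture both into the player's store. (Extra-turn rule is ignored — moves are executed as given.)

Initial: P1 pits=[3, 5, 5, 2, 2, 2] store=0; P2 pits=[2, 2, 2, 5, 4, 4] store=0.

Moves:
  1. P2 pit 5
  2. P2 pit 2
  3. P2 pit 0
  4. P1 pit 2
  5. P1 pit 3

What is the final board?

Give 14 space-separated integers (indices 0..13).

Answer: 4 6 0 0 4 3 1 1 4 0 6 5 0 4

Derivation:
Move 1: P2 pit5 -> P1=[4,6,6,2,2,2](0) P2=[2,2,2,5,4,0](1)
Move 2: P2 pit2 -> P1=[4,6,6,2,2,2](0) P2=[2,2,0,6,5,0](1)
Move 3: P2 pit0 -> P1=[4,6,6,0,2,2](0) P2=[0,3,0,6,5,0](4)
Move 4: P1 pit2 -> P1=[4,6,0,1,3,3](1) P2=[1,4,0,6,5,0](4)
Move 5: P1 pit3 -> P1=[4,6,0,0,4,3](1) P2=[1,4,0,6,5,0](4)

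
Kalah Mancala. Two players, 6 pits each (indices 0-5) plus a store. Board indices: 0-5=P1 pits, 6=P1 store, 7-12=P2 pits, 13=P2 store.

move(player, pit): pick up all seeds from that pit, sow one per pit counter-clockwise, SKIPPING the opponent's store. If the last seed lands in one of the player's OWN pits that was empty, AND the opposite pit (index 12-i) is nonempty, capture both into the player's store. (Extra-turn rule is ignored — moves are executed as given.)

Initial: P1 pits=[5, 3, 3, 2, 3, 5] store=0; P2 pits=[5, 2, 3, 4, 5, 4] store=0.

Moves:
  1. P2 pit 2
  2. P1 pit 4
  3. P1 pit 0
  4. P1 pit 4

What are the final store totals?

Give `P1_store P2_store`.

Move 1: P2 pit2 -> P1=[5,3,3,2,3,5](0) P2=[5,2,0,5,6,5](0)
Move 2: P1 pit4 -> P1=[5,3,3,2,0,6](1) P2=[6,2,0,5,6,5](0)
Move 3: P1 pit0 -> P1=[0,4,4,3,1,7](1) P2=[6,2,0,5,6,5](0)
Move 4: P1 pit4 -> P1=[0,4,4,3,0,8](1) P2=[6,2,0,5,6,5](0)

Answer: 1 0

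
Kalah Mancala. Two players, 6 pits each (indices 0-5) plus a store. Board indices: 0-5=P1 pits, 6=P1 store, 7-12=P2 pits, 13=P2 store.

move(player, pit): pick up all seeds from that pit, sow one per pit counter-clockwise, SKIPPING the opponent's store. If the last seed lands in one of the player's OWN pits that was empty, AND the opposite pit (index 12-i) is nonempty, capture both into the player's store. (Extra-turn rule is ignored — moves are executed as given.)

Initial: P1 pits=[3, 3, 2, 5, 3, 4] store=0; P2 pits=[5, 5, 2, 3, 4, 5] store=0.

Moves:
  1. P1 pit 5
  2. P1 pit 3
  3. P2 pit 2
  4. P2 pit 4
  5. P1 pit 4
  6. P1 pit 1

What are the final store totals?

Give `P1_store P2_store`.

Answer: 3 1

Derivation:
Move 1: P1 pit5 -> P1=[3,3,2,5,3,0](1) P2=[6,6,3,3,4,5](0)
Move 2: P1 pit3 -> P1=[3,3,2,0,4,1](2) P2=[7,7,3,3,4,5](0)
Move 3: P2 pit2 -> P1=[3,3,2,0,4,1](2) P2=[7,7,0,4,5,6](0)
Move 4: P2 pit4 -> P1=[4,4,3,0,4,1](2) P2=[7,7,0,4,0,7](1)
Move 5: P1 pit4 -> P1=[4,4,3,0,0,2](3) P2=[8,8,0,4,0,7](1)
Move 6: P1 pit1 -> P1=[4,0,4,1,1,3](3) P2=[8,8,0,4,0,7](1)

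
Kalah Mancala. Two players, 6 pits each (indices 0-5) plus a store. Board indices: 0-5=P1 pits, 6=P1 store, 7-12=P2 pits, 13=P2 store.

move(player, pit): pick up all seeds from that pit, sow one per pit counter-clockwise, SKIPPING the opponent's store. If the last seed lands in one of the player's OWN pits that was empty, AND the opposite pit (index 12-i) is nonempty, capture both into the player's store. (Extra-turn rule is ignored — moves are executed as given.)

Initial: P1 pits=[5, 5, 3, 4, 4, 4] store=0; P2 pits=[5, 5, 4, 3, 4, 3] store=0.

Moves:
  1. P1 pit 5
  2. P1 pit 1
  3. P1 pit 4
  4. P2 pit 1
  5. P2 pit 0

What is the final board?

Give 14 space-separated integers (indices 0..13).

Move 1: P1 pit5 -> P1=[5,5,3,4,4,0](1) P2=[6,6,5,3,4,3](0)
Move 2: P1 pit1 -> P1=[5,0,4,5,5,1](2) P2=[6,6,5,3,4,3](0)
Move 3: P1 pit4 -> P1=[5,0,4,5,0,2](3) P2=[7,7,6,3,4,3](0)
Move 4: P2 pit1 -> P1=[6,1,4,5,0,2](3) P2=[7,0,7,4,5,4](1)
Move 5: P2 pit0 -> P1=[7,1,4,5,0,2](3) P2=[0,1,8,5,6,5](2)

Answer: 7 1 4 5 0 2 3 0 1 8 5 6 5 2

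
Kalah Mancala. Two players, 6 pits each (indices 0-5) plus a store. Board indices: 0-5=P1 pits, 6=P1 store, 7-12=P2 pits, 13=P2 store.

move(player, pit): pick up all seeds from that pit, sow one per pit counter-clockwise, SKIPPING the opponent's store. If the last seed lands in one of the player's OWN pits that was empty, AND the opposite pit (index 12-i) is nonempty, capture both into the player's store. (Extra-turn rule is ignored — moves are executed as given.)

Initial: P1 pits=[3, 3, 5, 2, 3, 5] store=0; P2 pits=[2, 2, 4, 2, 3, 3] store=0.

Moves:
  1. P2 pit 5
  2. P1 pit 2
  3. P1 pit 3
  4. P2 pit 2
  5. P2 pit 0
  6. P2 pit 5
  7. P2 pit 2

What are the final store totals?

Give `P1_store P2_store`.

Move 1: P2 pit5 -> P1=[4,4,5,2,3,5](0) P2=[2,2,4,2,3,0](1)
Move 2: P1 pit2 -> P1=[4,4,0,3,4,6](1) P2=[3,2,4,2,3,0](1)
Move 3: P1 pit3 -> P1=[4,4,0,0,5,7](2) P2=[3,2,4,2,3,0](1)
Move 4: P2 pit2 -> P1=[4,4,0,0,5,7](2) P2=[3,2,0,3,4,1](2)
Move 5: P2 pit0 -> P1=[4,4,0,0,5,7](2) P2=[0,3,1,4,4,1](2)
Move 6: P2 pit5 -> P1=[4,4,0,0,5,7](2) P2=[0,3,1,4,4,0](3)
Move 7: P2 pit2 -> P1=[4,4,0,0,5,7](2) P2=[0,3,0,5,4,0](3)

Answer: 2 3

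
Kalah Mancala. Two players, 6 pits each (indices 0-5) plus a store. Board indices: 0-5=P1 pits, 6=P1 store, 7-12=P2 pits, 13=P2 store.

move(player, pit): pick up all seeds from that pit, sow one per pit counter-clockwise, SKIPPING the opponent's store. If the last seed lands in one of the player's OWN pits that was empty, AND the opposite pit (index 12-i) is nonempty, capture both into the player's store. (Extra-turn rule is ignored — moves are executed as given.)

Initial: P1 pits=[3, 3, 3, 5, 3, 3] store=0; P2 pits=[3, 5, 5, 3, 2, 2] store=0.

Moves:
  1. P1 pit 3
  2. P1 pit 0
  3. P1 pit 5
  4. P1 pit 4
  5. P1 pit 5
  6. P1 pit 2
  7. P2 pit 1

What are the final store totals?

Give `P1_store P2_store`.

Answer: 11 1

Derivation:
Move 1: P1 pit3 -> P1=[3,3,3,0,4,4](1) P2=[4,6,5,3,2,2](0)
Move 2: P1 pit0 -> P1=[0,4,4,0,4,4](7) P2=[4,6,0,3,2,2](0)
Move 3: P1 pit5 -> P1=[0,4,4,0,4,0](8) P2=[5,7,1,3,2,2](0)
Move 4: P1 pit4 -> P1=[0,4,4,0,0,1](9) P2=[6,8,1,3,2,2](0)
Move 5: P1 pit5 -> P1=[0,4,4,0,0,0](10) P2=[6,8,1,3,2,2](0)
Move 6: P1 pit2 -> P1=[0,4,0,1,1,1](11) P2=[6,8,1,3,2,2](0)
Move 7: P2 pit1 -> P1=[1,5,1,1,1,1](11) P2=[6,0,2,4,3,3](1)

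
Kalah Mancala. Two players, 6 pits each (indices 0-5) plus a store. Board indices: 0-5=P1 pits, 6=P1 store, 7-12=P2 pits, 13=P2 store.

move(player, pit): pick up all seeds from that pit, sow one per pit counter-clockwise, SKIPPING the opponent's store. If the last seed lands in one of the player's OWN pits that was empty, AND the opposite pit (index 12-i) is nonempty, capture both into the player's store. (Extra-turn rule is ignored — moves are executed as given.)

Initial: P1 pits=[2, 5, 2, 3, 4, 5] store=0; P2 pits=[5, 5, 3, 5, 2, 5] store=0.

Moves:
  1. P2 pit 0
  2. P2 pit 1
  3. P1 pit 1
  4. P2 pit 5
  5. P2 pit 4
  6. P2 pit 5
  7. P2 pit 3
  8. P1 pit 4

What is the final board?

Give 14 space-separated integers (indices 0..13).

Move 1: P2 pit0 -> P1=[2,5,2,3,4,5](0) P2=[0,6,4,6,3,6](0)
Move 2: P2 pit1 -> P1=[3,5,2,3,4,5](0) P2=[0,0,5,7,4,7](1)
Move 3: P1 pit1 -> P1=[3,0,3,4,5,6](1) P2=[0,0,5,7,4,7](1)
Move 4: P2 pit5 -> P1=[4,1,4,5,6,7](1) P2=[0,0,5,7,4,0](2)
Move 5: P2 pit4 -> P1=[5,2,4,5,6,7](1) P2=[0,0,5,7,0,1](3)
Move 6: P2 pit5 -> P1=[5,2,4,5,6,7](1) P2=[0,0,5,7,0,0](4)
Move 7: P2 pit3 -> P1=[6,3,5,6,6,7](1) P2=[0,0,5,0,1,1](5)
Move 8: P1 pit4 -> P1=[6,3,5,6,0,8](2) P2=[1,1,6,1,1,1](5)

Answer: 6 3 5 6 0 8 2 1 1 6 1 1 1 5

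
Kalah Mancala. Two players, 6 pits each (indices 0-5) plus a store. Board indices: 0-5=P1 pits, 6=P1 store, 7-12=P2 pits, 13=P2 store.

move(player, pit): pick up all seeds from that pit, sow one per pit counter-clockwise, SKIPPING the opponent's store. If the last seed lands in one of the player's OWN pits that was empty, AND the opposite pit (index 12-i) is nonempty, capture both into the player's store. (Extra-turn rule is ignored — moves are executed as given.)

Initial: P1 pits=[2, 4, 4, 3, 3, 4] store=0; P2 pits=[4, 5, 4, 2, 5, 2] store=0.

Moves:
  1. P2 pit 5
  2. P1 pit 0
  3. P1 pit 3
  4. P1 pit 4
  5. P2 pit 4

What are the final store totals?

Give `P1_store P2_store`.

Answer: 2 2

Derivation:
Move 1: P2 pit5 -> P1=[3,4,4,3,3,4](0) P2=[4,5,4,2,5,0](1)
Move 2: P1 pit0 -> P1=[0,5,5,4,3,4](0) P2=[4,5,4,2,5,0](1)
Move 3: P1 pit3 -> P1=[0,5,5,0,4,5](1) P2=[5,5,4,2,5,0](1)
Move 4: P1 pit4 -> P1=[0,5,5,0,0,6](2) P2=[6,6,4,2,5,0](1)
Move 5: P2 pit4 -> P1=[1,6,6,0,0,6](2) P2=[6,6,4,2,0,1](2)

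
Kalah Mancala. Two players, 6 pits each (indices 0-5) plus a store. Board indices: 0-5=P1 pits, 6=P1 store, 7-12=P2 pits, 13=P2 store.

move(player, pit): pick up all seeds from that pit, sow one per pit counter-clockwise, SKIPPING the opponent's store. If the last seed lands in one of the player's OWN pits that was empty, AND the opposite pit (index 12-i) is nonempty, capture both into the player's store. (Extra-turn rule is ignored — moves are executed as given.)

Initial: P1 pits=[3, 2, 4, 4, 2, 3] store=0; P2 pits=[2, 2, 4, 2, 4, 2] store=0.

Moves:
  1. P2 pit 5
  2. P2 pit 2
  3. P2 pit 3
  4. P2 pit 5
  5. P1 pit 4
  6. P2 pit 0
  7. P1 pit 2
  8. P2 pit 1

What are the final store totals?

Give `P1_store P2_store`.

Move 1: P2 pit5 -> P1=[4,2,4,4,2,3](0) P2=[2,2,4,2,4,0](1)
Move 2: P2 pit2 -> P1=[4,2,4,4,2,3](0) P2=[2,2,0,3,5,1](2)
Move 3: P2 pit3 -> P1=[4,2,4,4,2,3](0) P2=[2,2,0,0,6,2](3)
Move 4: P2 pit5 -> P1=[5,2,4,4,2,3](0) P2=[2,2,0,0,6,0](4)
Move 5: P1 pit4 -> P1=[5,2,4,4,0,4](1) P2=[2,2,0,0,6,0](4)
Move 6: P2 pit0 -> P1=[5,2,4,0,0,4](1) P2=[0,3,0,0,6,0](9)
Move 7: P1 pit2 -> P1=[5,2,0,1,1,5](2) P2=[0,3,0,0,6,0](9)
Move 8: P2 pit1 -> P1=[5,2,0,1,1,5](2) P2=[0,0,1,1,7,0](9)

Answer: 2 9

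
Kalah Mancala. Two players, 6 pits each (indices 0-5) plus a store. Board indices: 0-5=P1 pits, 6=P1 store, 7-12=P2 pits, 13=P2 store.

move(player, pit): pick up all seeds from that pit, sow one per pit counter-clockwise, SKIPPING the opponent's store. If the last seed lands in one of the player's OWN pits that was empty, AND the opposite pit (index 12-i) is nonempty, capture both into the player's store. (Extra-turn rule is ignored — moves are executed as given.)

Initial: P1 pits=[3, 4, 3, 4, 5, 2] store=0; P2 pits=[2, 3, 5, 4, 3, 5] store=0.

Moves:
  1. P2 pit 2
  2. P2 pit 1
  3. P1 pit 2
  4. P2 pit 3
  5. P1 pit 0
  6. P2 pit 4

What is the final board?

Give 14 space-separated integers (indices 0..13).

Answer: 1 7 3 7 7 4 0 2 0 1 0 0 8 3

Derivation:
Move 1: P2 pit2 -> P1=[4,4,3,4,5,2](0) P2=[2,3,0,5,4,6](1)
Move 2: P2 pit1 -> P1=[4,4,3,4,5,2](0) P2=[2,0,1,6,5,6](1)
Move 3: P1 pit2 -> P1=[4,4,0,5,6,3](0) P2=[2,0,1,6,5,6](1)
Move 4: P2 pit3 -> P1=[5,5,1,5,6,3](0) P2=[2,0,1,0,6,7](2)
Move 5: P1 pit0 -> P1=[0,6,2,6,7,4](0) P2=[2,0,1,0,6,7](2)
Move 6: P2 pit4 -> P1=[1,7,3,7,7,4](0) P2=[2,0,1,0,0,8](3)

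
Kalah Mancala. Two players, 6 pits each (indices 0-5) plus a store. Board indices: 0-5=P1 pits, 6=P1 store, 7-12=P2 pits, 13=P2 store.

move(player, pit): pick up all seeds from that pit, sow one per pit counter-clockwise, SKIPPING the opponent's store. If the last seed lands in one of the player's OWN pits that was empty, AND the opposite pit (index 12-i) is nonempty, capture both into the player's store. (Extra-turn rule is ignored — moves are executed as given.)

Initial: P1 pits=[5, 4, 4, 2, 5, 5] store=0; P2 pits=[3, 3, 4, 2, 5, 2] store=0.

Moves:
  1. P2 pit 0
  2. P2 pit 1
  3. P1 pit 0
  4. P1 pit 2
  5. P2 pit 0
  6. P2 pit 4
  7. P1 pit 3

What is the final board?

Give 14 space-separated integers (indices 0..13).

Move 1: P2 pit0 -> P1=[5,4,4,2,5,5](0) P2=[0,4,5,3,5,2](0)
Move 2: P2 pit1 -> P1=[5,4,4,2,5,5](0) P2=[0,0,6,4,6,3](0)
Move 3: P1 pit0 -> P1=[0,5,5,3,6,6](0) P2=[0,0,6,4,6,3](0)
Move 4: P1 pit2 -> P1=[0,5,0,4,7,7](1) P2=[1,0,6,4,6,3](0)
Move 5: P2 pit0 -> P1=[0,5,0,4,0,7](1) P2=[0,0,6,4,6,3](8)
Move 6: P2 pit4 -> P1=[1,6,1,5,0,7](1) P2=[0,0,6,4,0,4](9)
Move 7: P1 pit3 -> P1=[1,6,1,0,1,8](2) P2=[1,1,6,4,0,4](9)

Answer: 1 6 1 0 1 8 2 1 1 6 4 0 4 9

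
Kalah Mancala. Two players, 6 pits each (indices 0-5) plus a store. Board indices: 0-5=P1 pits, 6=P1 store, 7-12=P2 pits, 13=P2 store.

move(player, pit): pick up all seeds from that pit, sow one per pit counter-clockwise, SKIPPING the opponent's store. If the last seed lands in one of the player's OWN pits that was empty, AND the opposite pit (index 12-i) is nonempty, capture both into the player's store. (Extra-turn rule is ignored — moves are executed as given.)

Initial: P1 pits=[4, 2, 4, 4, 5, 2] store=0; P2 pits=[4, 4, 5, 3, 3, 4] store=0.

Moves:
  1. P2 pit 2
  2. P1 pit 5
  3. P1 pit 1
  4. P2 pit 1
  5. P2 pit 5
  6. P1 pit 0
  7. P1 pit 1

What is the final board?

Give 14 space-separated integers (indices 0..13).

Answer: 0 0 8 8 7 1 2 5 0 1 5 5 0 2

Derivation:
Move 1: P2 pit2 -> P1=[5,2,4,4,5,2](0) P2=[4,4,0,4,4,5](1)
Move 2: P1 pit5 -> P1=[5,2,4,4,5,0](1) P2=[5,4,0,4,4,5](1)
Move 3: P1 pit1 -> P1=[5,0,5,5,5,0](1) P2=[5,4,0,4,4,5](1)
Move 4: P2 pit1 -> P1=[5,0,5,5,5,0](1) P2=[5,0,1,5,5,6](1)
Move 5: P2 pit5 -> P1=[6,1,6,6,6,0](1) P2=[5,0,1,5,5,0](2)
Move 6: P1 pit0 -> P1=[0,2,7,7,7,1](2) P2=[5,0,1,5,5,0](2)
Move 7: P1 pit1 -> P1=[0,0,8,8,7,1](2) P2=[5,0,1,5,5,0](2)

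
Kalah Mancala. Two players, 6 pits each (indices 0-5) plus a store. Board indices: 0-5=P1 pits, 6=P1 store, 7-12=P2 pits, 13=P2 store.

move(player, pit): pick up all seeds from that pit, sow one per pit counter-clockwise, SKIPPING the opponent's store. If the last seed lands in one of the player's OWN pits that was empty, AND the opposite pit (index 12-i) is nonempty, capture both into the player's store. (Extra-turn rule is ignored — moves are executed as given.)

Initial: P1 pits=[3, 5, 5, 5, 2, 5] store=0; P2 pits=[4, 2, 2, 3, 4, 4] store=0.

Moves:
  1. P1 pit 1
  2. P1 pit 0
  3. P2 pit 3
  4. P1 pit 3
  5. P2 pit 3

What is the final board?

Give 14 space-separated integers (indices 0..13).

Answer: 0 1 7 0 4 7 2 5 3 3 0 6 5 1

Derivation:
Move 1: P1 pit1 -> P1=[3,0,6,6,3,6](1) P2=[4,2,2,3,4,4](0)
Move 2: P1 pit0 -> P1=[0,1,7,7,3,6](1) P2=[4,2,2,3,4,4](0)
Move 3: P2 pit3 -> P1=[0,1,7,7,3,6](1) P2=[4,2,2,0,5,5](1)
Move 4: P1 pit3 -> P1=[0,1,7,0,4,7](2) P2=[5,3,3,1,5,5](1)
Move 5: P2 pit3 -> P1=[0,1,7,0,4,7](2) P2=[5,3,3,0,6,5](1)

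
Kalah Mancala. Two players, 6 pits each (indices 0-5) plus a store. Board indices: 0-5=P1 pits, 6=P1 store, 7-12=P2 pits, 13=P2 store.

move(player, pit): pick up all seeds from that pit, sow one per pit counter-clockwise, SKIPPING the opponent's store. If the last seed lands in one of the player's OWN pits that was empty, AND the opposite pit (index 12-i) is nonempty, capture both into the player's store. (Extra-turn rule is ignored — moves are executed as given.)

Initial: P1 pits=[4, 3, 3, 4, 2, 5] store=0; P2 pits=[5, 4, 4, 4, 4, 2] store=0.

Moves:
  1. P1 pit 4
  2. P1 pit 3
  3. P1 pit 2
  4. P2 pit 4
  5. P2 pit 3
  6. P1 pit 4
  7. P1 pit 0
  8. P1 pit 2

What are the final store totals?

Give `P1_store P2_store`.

Move 1: P1 pit4 -> P1=[4,3,3,4,0,6](1) P2=[5,4,4,4,4,2](0)
Move 2: P1 pit3 -> P1=[4,3,3,0,1,7](2) P2=[6,4,4,4,4,2](0)
Move 3: P1 pit2 -> P1=[4,3,0,1,2,8](2) P2=[6,4,4,4,4,2](0)
Move 4: P2 pit4 -> P1=[5,4,0,1,2,8](2) P2=[6,4,4,4,0,3](1)
Move 5: P2 pit3 -> P1=[6,4,0,1,2,8](2) P2=[6,4,4,0,1,4](2)
Move 6: P1 pit4 -> P1=[6,4,0,1,0,9](3) P2=[6,4,4,0,1,4](2)
Move 7: P1 pit0 -> P1=[0,5,1,2,1,10](4) P2=[6,4,4,0,1,4](2)
Move 8: P1 pit2 -> P1=[0,5,0,3,1,10](4) P2=[6,4,4,0,1,4](2)

Answer: 4 2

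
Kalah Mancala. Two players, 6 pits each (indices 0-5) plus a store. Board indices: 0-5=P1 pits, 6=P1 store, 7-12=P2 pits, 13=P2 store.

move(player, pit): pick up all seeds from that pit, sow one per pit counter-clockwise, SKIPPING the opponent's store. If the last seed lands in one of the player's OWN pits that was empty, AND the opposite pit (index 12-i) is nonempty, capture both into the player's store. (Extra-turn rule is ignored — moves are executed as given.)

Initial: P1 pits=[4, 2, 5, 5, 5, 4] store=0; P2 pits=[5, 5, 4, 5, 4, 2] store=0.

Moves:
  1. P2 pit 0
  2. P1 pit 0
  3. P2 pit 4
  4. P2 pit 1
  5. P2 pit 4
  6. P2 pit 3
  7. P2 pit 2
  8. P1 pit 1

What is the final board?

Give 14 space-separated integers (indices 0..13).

Answer: 4 0 9 8 7 5 1 1 0 0 1 2 8 4

Derivation:
Move 1: P2 pit0 -> P1=[4,2,5,5,5,4](0) P2=[0,6,5,6,5,3](0)
Move 2: P1 pit0 -> P1=[0,3,6,6,6,4](0) P2=[0,6,5,6,5,3](0)
Move 3: P2 pit4 -> P1=[1,4,7,6,6,4](0) P2=[0,6,5,6,0,4](1)
Move 4: P2 pit1 -> P1=[2,4,7,6,6,4](0) P2=[0,0,6,7,1,5](2)
Move 5: P2 pit4 -> P1=[2,4,7,6,6,4](0) P2=[0,0,6,7,0,6](2)
Move 6: P2 pit3 -> P1=[3,5,8,7,6,4](0) P2=[0,0,6,0,1,7](3)
Move 7: P2 pit2 -> P1=[4,6,8,7,6,4](0) P2=[0,0,0,1,2,8](4)
Move 8: P1 pit1 -> P1=[4,0,9,8,7,5](1) P2=[1,0,0,1,2,8](4)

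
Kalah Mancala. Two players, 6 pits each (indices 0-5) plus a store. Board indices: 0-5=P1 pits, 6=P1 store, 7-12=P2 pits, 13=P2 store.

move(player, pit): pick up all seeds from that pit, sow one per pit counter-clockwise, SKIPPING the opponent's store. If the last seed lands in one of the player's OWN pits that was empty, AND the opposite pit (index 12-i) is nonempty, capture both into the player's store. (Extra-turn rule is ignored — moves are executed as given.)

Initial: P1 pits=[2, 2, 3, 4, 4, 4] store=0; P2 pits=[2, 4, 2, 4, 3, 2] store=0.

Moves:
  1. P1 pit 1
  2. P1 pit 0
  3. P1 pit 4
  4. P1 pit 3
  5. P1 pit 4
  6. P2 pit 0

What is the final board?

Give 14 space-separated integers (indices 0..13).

Answer: 0 1 5 0 0 7 2 0 7 3 5 4 2 0

Derivation:
Move 1: P1 pit1 -> P1=[2,0,4,5,4,4](0) P2=[2,4,2,4,3,2](0)
Move 2: P1 pit0 -> P1=[0,1,5,5,4,4](0) P2=[2,4,2,4,3,2](0)
Move 3: P1 pit4 -> P1=[0,1,5,5,0,5](1) P2=[3,5,2,4,3,2](0)
Move 4: P1 pit3 -> P1=[0,1,5,0,1,6](2) P2=[4,6,2,4,3,2](0)
Move 5: P1 pit4 -> P1=[0,1,5,0,0,7](2) P2=[4,6,2,4,3,2](0)
Move 6: P2 pit0 -> P1=[0,1,5,0,0,7](2) P2=[0,7,3,5,4,2](0)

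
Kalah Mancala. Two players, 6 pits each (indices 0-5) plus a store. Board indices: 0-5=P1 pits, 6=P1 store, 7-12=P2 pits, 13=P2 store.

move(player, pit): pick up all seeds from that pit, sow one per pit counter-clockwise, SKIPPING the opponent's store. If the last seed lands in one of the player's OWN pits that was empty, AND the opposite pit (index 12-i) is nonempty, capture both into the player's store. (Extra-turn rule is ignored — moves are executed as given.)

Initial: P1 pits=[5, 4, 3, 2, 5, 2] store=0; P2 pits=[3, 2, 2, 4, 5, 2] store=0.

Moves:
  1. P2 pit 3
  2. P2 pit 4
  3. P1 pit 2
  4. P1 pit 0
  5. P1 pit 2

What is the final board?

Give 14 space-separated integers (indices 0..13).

Answer: 0 6 0 6 7 4 2 4 2 2 0 0 4 2

Derivation:
Move 1: P2 pit3 -> P1=[6,4,3,2,5,2](0) P2=[3,2,2,0,6,3](1)
Move 2: P2 pit4 -> P1=[7,5,4,3,5,2](0) P2=[3,2,2,0,0,4](2)
Move 3: P1 pit2 -> P1=[7,5,0,4,6,3](1) P2=[3,2,2,0,0,4](2)
Move 4: P1 pit0 -> P1=[0,6,1,5,7,4](2) P2=[4,2,2,0,0,4](2)
Move 5: P1 pit2 -> P1=[0,6,0,6,7,4](2) P2=[4,2,2,0,0,4](2)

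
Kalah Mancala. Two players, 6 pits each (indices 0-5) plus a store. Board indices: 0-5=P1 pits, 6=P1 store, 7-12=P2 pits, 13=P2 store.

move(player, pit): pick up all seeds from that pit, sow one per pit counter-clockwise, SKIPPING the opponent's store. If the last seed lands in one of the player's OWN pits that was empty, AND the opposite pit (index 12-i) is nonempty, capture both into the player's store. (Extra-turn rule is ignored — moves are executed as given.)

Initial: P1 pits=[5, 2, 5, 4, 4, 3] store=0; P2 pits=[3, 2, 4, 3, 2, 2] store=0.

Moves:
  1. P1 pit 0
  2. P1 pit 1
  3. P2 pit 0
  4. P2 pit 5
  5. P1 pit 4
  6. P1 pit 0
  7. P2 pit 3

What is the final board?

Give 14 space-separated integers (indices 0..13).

Answer: 1 1 7 6 0 5 4 1 4 6 0 1 1 2

Derivation:
Move 1: P1 pit0 -> P1=[0,3,6,5,5,4](0) P2=[3,2,4,3,2,2](0)
Move 2: P1 pit1 -> P1=[0,0,7,6,6,4](0) P2=[3,2,4,3,2,2](0)
Move 3: P2 pit0 -> P1=[0,0,7,6,6,4](0) P2=[0,3,5,4,2,2](0)
Move 4: P2 pit5 -> P1=[1,0,7,6,6,4](0) P2=[0,3,5,4,2,0](1)
Move 5: P1 pit4 -> P1=[1,0,7,6,0,5](1) P2=[1,4,6,5,2,0](1)
Move 6: P1 pit0 -> P1=[0,0,7,6,0,5](4) P2=[1,4,6,5,0,0](1)
Move 7: P2 pit3 -> P1=[1,1,7,6,0,5](4) P2=[1,4,6,0,1,1](2)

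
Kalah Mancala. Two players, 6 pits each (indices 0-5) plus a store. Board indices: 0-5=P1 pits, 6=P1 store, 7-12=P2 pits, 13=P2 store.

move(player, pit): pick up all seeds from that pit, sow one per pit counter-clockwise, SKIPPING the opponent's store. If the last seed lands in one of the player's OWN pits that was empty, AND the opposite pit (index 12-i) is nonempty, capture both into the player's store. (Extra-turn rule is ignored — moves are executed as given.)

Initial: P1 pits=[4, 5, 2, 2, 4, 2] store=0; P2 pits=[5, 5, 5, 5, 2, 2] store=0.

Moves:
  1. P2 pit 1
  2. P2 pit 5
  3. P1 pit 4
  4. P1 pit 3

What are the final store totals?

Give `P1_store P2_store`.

Move 1: P2 pit1 -> P1=[4,5,2,2,4,2](0) P2=[5,0,6,6,3,3](1)
Move 2: P2 pit5 -> P1=[5,6,2,2,4,2](0) P2=[5,0,6,6,3,0](2)
Move 3: P1 pit4 -> P1=[5,6,2,2,0,3](1) P2=[6,1,6,6,3,0](2)
Move 4: P1 pit3 -> P1=[5,6,2,0,1,4](1) P2=[6,1,6,6,3,0](2)

Answer: 1 2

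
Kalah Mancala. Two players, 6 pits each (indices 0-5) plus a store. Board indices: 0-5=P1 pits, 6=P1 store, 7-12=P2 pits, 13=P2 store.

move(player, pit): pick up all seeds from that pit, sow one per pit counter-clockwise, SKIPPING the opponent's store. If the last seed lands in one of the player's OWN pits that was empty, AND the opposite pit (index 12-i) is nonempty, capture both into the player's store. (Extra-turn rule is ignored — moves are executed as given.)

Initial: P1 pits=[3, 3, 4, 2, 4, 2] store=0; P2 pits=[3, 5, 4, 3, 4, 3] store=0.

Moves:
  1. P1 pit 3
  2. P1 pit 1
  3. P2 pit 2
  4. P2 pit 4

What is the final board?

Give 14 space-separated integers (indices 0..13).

Answer: 4 1 6 1 6 3 0 3 5 0 4 0 5 2

Derivation:
Move 1: P1 pit3 -> P1=[3,3,4,0,5,3](0) P2=[3,5,4,3,4,3](0)
Move 2: P1 pit1 -> P1=[3,0,5,1,6,3](0) P2=[3,5,4,3,4,3](0)
Move 3: P2 pit2 -> P1=[3,0,5,1,6,3](0) P2=[3,5,0,4,5,4](1)
Move 4: P2 pit4 -> P1=[4,1,6,1,6,3](0) P2=[3,5,0,4,0,5](2)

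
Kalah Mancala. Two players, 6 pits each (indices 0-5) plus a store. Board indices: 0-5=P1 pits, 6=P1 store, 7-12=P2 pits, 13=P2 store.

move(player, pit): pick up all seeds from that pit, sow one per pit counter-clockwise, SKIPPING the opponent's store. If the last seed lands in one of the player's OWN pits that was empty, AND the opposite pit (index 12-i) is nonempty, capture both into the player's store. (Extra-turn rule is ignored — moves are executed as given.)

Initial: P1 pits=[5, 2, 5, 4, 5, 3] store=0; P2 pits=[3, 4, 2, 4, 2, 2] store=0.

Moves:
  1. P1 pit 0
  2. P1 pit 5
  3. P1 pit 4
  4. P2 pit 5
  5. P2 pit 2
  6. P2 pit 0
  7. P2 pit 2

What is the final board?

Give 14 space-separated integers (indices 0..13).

Move 1: P1 pit0 -> P1=[0,3,6,5,6,4](0) P2=[3,4,2,4,2,2](0)
Move 2: P1 pit5 -> P1=[0,3,6,5,6,0](1) P2=[4,5,3,4,2,2](0)
Move 3: P1 pit4 -> P1=[0,3,6,5,0,1](2) P2=[5,6,4,5,2,2](0)
Move 4: P2 pit5 -> P1=[1,3,6,5,0,1](2) P2=[5,6,4,5,2,0](1)
Move 5: P2 pit2 -> P1=[1,3,6,5,0,1](2) P2=[5,6,0,6,3,1](2)
Move 6: P2 pit0 -> P1=[1,3,6,5,0,1](2) P2=[0,7,1,7,4,2](2)
Move 7: P2 pit2 -> P1=[1,3,6,5,0,1](2) P2=[0,7,0,8,4,2](2)

Answer: 1 3 6 5 0 1 2 0 7 0 8 4 2 2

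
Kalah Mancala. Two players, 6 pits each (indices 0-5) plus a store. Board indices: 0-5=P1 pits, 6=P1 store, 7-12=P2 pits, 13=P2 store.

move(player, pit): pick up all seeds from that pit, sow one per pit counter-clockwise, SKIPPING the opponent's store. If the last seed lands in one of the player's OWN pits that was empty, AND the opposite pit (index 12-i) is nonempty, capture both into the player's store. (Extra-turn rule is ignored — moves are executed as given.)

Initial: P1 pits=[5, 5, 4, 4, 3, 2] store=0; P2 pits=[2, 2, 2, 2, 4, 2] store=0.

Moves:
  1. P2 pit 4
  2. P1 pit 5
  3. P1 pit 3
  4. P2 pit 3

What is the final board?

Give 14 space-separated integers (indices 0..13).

Move 1: P2 pit4 -> P1=[6,6,4,4,3,2](0) P2=[2,2,2,2,0,3](1)
Move 2: P1 pit5 -> P1=[6,6,4,4,3,0](1) P2=[3,2,2,2,0,3](1)
Move 3: P1 pit3 -> P1=[6,6,4,0,4,1](2) P2=[4,2,2,2,0,3](1)
Move 4: P2 pit3 -> P1=[6,6,4,0,4,1](2) P2=[4,2,2,0,1,4](1)

Answer: 6 6 4 0 4 1 2 4 2 2 0 1 4 1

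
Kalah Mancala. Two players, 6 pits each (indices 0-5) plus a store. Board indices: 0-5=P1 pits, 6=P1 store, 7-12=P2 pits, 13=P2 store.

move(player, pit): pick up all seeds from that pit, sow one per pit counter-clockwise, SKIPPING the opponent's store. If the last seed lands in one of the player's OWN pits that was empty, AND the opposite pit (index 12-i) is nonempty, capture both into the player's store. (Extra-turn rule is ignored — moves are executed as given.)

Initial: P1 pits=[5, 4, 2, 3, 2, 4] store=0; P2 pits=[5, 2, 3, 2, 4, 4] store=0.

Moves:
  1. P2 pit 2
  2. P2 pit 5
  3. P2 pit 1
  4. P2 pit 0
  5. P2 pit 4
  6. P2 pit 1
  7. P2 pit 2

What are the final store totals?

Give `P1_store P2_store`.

Move 1: P2 pit2 -> P1=[5,4,2,3,2,4](0) P2=[5,2,0,3,5,5](0)
Move 2: P2 pit5 -> P1=[6,5,3,4,2,4](0) P2=[5,2,0,3,5,0](1)
Move 3: P2 pit1 -> P1=[6,5,3,4,2,4](0) P2=[5,0,1,4,5,0](1)
Move 4: P2 pit0 -> P1=[0,5,3,4,2,4](0) P2=[0,1,2,5,6,0](8)
Move 5: P2 pit4 -> P1=[1,6,4,5,2,4](0) P2=[0,1,2,5,0,1](9)
Move 6: P2 pit1 -> P1=[1,6,4,5,2,4](0) P2=[0,0,3,5,0,1](9)
Move 7: P2 pit2 -> P1=[1,6,4,5,2,4](0) P2=[0,0,0,6,1,2](9)

Answer: 0 9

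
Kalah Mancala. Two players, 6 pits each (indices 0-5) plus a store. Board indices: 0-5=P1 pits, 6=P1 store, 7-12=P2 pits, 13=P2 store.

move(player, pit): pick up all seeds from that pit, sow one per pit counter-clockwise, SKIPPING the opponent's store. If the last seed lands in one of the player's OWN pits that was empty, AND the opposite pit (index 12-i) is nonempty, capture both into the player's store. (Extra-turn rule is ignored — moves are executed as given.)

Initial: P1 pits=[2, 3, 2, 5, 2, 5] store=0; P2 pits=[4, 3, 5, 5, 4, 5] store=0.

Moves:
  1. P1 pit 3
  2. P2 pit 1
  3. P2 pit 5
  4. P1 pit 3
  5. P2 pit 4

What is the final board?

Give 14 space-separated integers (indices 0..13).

Answer: 4 5 4 0 5 6 1 5 0 6 6 0 1 2

Derivation:
Move 1: P1 pit3 -> P1=[2,3,2,0,3,6](1) P2=[5,4,5,5,4,5](0)
Move 2: P2 pit1 -> P1=[2,3,2,0,3,6](1) P2=[5,0,6,6,5,6](0)
Move 3: P2 pit5 -> P1=[3,4,3,1,4,6](1) P2=[5,0,6,6,5,0](1)
Move 4: P1 pit3 -> P1=[3,4,3,0,5,6](1) P2=[5,0,6,6,5,0](1)
Move 5: P2 pit4 -> P1=[4,5,4,0,5,6](1) P2=[5,0,6,6,0,1](2)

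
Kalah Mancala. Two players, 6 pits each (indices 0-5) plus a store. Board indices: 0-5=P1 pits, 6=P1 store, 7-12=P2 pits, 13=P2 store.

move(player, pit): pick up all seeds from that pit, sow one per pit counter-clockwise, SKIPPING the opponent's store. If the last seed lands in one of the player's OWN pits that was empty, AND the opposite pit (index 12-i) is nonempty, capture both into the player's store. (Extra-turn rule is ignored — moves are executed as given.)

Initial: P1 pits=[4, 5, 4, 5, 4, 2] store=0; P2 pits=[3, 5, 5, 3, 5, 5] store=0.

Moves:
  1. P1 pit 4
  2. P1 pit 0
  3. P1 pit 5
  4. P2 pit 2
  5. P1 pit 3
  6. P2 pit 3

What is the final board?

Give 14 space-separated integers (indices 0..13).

Answer: 2 6 5 0 1 1 10 6 2 1 0 7 7 2

Derivation:
Move 1: P1 pit4 -> P1=[4,5,4,5,0,3](1) P2=[4,6,5,3,5,5](0)
Move 2: P1 pit0 -> P1=[0,6,5,6,0,3](8) P2=[4,0,5,3,5,5](0)
Move 3: P1 pit5 -> P1=[0,6,5,6,0,0](9) P2=[5,1,5,3,5,5](0)
Move 4: P2 pit2 -> P1=[1,6,5,6,0,0](9) P2=[5,1,0,4,6,6](1)
Move 5: P1 pit3 -> P1=[1,6,5,0,1,1](10) P2=[6,2,1,4,6,6](1)
Move 6: P2 pit3 -> P1=[2,6,5,0,1,1](10) P2=[6,2,1,0,7,7](2)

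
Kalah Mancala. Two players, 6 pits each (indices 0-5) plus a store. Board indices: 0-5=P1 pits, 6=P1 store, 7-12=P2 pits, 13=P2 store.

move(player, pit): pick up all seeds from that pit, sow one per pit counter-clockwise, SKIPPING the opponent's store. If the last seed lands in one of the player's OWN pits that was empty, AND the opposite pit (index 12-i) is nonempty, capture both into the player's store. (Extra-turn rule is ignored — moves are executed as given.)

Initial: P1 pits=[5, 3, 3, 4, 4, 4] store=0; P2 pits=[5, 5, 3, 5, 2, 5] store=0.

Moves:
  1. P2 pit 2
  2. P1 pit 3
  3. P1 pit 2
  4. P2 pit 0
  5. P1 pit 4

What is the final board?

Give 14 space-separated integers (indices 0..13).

Answer: 5 3 0 1 0 7 2 1 7 2 8 4 7 1

Derivation:
Move 1: P2 pit2 -> P1=[5,3,3,4,4,4](0) P2=[5,5,0,6,3,6](0)
Move 2: P1 pit3 -> P1=[5,3,3,0,5,5](1) P2=[6,5,0,6,3,6](0)
Move 3: P1 pit2 -> P1=[5,3,0,1,6,6](1) P2=[6,5,0,6,3,6](0)
Move 4: P2 pit0 -> P1=[5,3,0,1,6,6](1) P2=[0,6,1,7,4,7](1)
Move 5: P1 pit4 -> P1=[5,3,0,1,0,7](2) P2=[1,7,2,8,4,7](1)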